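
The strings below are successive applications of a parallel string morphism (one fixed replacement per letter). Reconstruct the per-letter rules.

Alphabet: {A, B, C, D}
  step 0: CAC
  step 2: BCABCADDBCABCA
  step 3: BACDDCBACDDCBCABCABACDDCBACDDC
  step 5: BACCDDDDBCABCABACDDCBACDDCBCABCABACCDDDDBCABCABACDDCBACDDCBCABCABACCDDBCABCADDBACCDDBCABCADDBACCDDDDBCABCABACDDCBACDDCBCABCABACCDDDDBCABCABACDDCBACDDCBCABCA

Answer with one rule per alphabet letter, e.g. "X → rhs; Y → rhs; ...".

  step 2 ⇒ step 3: BCABCADDBCABCA ⇒ BAC·DD·C·BAC·DD·C·BCA·BCA·BAC·DD·C·BAC·DD·C
    A ↦ C
    B ↦ BAC
    C ↦ DD
    D ↦ BCA

A->C, B->BAC, C->DD, D->BCA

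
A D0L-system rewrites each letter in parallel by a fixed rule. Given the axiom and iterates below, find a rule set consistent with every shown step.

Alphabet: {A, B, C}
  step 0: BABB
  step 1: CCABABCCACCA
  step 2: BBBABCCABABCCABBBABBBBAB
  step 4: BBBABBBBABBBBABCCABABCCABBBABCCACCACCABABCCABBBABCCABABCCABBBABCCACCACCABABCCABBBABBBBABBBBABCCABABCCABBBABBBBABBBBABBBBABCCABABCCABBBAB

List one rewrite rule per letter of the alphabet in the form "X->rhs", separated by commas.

  step 1 ⇒ step 2: CCABABCCACCA ⇒ B·B·BAB·CCA·BAB·CCA·B·B·BAB·B·B·BAB
    A ↦ BAB
    B ↦ CCA
    C ↦ B

A->BAB, B->CCA, C->B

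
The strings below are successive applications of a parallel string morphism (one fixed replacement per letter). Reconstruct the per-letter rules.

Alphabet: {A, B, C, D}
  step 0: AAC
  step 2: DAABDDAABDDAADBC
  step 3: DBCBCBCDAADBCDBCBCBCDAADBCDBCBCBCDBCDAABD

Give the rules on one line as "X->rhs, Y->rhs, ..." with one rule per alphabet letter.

  step 2 ⇒ step 3: DAABDDAABDDAADBC ⇒ DBC·BC·BC·DAA·DBC·DBC·BC·BC·DAA·DBC·DBC·BC·BC·DBC·DAA·BD
    A ↦ BC
    B ↦ DAA
    C ↦ BD
    D ↦ DBC

A->BC, B->DAA, C->BD, D->DBC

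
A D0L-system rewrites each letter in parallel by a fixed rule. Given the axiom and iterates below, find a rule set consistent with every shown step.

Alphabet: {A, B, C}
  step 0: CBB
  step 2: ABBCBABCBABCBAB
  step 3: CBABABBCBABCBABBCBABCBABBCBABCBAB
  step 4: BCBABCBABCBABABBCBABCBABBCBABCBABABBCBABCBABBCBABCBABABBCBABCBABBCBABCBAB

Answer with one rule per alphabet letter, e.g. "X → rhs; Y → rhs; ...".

A->CB, B->AB, C->BCB

  step 3 ⇒ step 4: CBABABBCBABCBABBCBABCBABBCBABCBAB ⇒ BCB·AB·CB·AB·CB·AB·AB·BCB·AB·CB·AB·BCB·AB·CB·AB·AB·BCB·AB·CB·AB·BCB·AB·CB·AB·AB·BCB·AB·CB·AB·BCB·AB·CB·AB
    A ↦ CB
    B ↦ AB
    C ↦ BCB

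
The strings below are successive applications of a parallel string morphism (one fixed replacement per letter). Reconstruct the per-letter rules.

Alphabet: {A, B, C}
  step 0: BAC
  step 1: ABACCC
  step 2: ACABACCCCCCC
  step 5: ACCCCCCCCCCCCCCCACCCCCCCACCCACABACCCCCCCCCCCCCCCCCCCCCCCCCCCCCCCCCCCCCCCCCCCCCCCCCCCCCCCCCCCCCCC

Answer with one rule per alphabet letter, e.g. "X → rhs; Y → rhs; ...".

A->AC, B->AB, C->CC

  step 1 ⇒ step 2: ABACCC ⇒ AC·AB·AC·CC·CC·CC
    A ↦ AC
    B ↦ AB
    C ↦ CC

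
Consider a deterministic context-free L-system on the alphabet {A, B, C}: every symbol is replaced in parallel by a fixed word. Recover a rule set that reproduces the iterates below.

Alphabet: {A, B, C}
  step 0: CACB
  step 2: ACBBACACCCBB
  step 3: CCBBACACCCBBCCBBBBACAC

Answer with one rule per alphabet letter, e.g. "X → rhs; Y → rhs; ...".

  step 2 ⇒ step 3: ACBBACACCCBB ⇒ CCB·B·AC·AC·CCB·B·CCB·B·B·B·AC·AC
    A ↦ CCB
    B ↦ AC
    C ↦ B

A->CCB, B->AC, C->B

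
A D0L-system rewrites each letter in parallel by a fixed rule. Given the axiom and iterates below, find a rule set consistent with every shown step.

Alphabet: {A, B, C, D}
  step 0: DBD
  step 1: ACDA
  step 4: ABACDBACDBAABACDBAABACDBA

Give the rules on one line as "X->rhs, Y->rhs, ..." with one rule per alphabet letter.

  step 0 ⇒ step 1: DBD ⇒ A·CD·A
    B ↦ CD
    D ↦ A
    A ↦ BA  (constrained at step 1)
    C ↦ AB  (constrained at step 1)

A->BA, B->CD, C->AB, D->A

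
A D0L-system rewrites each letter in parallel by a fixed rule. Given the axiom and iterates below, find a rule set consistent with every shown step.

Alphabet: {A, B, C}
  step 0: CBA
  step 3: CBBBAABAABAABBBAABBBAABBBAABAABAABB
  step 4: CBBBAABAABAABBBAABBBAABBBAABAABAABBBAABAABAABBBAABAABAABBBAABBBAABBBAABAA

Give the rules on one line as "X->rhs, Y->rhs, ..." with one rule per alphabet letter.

  step 3 ⇒ step 4: CBBBAABAABAABBBAABBBAABBBAABAABAABB ⇒ CBB·BAA·BAA·BAA·B·B·BAA·B·B·BAA·B·B·BAA·BAA·BAA·B·B·BAA·BAA·BAA·B·B·BAA·BAA·BAA·B·B·BAA·B·B·BAA·B·B·BAA·BAA
    A ↦ B
    B ↦ BAA
    C ↦ CBB

A->B, B->BAA, C->CBB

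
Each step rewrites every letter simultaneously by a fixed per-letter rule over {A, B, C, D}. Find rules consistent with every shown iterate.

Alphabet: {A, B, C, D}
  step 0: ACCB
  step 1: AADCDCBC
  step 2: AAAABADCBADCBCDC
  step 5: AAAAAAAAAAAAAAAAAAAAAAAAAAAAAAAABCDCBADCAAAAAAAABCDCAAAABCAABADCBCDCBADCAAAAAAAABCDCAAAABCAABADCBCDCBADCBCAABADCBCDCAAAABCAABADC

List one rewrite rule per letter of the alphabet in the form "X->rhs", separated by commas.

A->AA, B->BC, C->DC, D->BA

  step 1 ⇒ step 2: AADCDCBC ⇒ AA·AA·BA·DC·BA·DC·BC·DC
    A ↦ AA
    B ↦ BC
    C ↦ DC
    D ↦ BA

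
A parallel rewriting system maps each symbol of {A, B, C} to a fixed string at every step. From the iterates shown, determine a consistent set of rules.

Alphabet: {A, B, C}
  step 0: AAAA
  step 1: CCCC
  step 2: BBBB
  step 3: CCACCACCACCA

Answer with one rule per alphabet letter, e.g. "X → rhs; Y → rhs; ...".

A->C, B->CCA, C->B

  step 2 ⇒ step 3: BBBB ⇒ CCA·CCA·CCA·CCA
    B ↦ CCA
  step 0 ⇒ step 1: AAAA ⇒ C·C·C·C
    A ↦ C
  step 1 ⇒ step 2: CCCC ⇒ B·B·B·B
    C ↦ B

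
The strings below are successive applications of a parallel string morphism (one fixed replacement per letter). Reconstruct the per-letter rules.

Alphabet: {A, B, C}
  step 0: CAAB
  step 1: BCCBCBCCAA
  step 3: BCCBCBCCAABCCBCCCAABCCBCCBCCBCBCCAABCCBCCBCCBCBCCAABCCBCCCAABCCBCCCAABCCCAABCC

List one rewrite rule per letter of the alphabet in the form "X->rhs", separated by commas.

A->BC, B->CAA, C->BCC

  step 0 ⇒ step 1: CAAB ⇒ BCC·BC·BC·CAA
    A ↦ BC
    B ↦ CAA
    C ↦ BCC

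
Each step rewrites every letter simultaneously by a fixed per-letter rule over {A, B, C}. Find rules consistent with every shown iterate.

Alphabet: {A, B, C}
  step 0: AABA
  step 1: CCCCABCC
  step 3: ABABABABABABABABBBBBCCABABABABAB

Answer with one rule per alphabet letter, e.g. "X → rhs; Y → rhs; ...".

A->CC, B->AB, C->BB

  step 0 ⇒ step 1: AABA ⇒ CC·CC·AB·CC
    A ↦ CC
    B ↦ AB
    C ↦ BB  (constrained at step 1)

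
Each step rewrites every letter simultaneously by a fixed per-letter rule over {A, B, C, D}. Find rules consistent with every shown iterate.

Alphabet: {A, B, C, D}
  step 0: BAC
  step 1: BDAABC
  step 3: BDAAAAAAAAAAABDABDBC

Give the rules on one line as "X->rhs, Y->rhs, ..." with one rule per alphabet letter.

A->AA, B->BD, C->BC, D->A

  step 0 ⇒ step 1: BAC ⇒ BD·AA·BC
    A ↦ AA
    B ↦ BD
    C ↦ BC
    D ↦ A  (constrained at step 1)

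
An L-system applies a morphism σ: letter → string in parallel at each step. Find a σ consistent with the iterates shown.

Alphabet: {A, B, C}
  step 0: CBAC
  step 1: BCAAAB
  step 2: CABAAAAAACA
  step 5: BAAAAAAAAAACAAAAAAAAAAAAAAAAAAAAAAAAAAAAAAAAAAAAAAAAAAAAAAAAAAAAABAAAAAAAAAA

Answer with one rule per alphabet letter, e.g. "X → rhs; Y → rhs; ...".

A->AA, B->CA, C->B

  step 1 ⇒ step 2: BCAAAB ⇒ CA·B·AA·AA·AA·CA
    A ↦ AA
    B ↦ CA
    C ↦ B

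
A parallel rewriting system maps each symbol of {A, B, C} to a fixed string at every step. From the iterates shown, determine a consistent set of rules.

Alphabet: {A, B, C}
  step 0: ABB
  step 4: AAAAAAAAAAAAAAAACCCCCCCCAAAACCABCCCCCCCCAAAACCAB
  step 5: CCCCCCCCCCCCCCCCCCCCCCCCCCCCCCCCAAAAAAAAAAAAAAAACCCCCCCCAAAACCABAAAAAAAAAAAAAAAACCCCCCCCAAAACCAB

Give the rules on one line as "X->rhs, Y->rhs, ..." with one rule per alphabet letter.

  step 4 ⇒ step 5: AAAAAAAAAAAAAAAACCCCCCCCAAAACCABCCCCCCCCAAAACCAB ⇒ CC·CC·CC·CC·CC·CC·CC·CC·CC·CC·CC·CC·CC·CC·CC·CC·AA·AA·AA·AA·AA·AA·AA·AA·CC·CC·CC·CC·AA·AA·CC·AB·AA·AA·AA·AA·AA·AA·AA·AA·CC·CC·CC·CC·AA·AA·CC·AB
    A ↦ CC
    B ↦ AB
    C ↦ AA

A->CC, B->AB, C->AA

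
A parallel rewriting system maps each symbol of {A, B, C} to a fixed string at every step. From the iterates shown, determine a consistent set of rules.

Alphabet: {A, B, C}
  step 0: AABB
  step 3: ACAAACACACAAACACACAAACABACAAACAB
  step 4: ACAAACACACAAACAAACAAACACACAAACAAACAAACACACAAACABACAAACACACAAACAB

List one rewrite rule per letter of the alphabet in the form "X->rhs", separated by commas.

A->AC, B->AB, C->AA

  step 3 ⇒ step 4: ACAAACACACAAACACACAAACABACAAACAB ⇒ AC·AA·AC·AC·AC·AA·AC·AA·AC·AA·AC·AC·AC·AA·AC·AA·AC·AA·AC·AC·AC·AA·AC·AB·AC·AA·AC·AC·AC·AA·AC·AB
    A ↦ AC
    B ↦ AB
    C ↦ AA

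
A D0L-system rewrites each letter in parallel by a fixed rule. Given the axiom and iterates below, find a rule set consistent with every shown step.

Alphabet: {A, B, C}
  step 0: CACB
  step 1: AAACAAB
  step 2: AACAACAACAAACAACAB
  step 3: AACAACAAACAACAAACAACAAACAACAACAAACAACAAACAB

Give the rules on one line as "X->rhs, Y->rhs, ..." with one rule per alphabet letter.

  step 2 ⇒ step 3: AACAACAACAAACAACAB ⇒ AAC·AAC·A·AAC·AAC·A·AAC·AAC·A·AAC·AAC·AAC·A·AAC·AAC·A·AAC·AB
    A ↦ AAC
    B ↦ AB
    C ↦ A

A->AAC, B->AB, C->A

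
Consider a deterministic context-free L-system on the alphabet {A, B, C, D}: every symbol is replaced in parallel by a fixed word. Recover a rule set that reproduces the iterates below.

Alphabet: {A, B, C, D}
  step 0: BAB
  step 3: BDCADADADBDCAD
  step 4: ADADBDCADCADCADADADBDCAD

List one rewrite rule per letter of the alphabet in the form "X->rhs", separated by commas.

  step 3 ⇒ step 4: BDCADADADBDCAD ⇒ AD·AD·BD·C·AD·C·AD·C·AD·AD·AD·BD·C·AD
    A ↦ C
    B ↦ AD
    C ↦ BD
    D ↦ AD

A->C, B->AD, C->BD, D->AD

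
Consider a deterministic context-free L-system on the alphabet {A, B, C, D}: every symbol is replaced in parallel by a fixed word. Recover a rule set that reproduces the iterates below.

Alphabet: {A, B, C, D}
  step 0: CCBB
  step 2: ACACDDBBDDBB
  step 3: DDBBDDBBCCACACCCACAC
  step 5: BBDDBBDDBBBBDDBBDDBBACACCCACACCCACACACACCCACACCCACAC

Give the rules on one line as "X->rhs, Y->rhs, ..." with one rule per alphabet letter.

  step 2 ⇒ step 3: ACACDDBBDDBB ⇒ DDB·B·DDB·B·C·C·AC·AC·C·C·AC·AC
    A ↦ DDB
    B ↦ AC
    C ↦ B
    D ↦ C

A->DDB, B->AC, C->B, D->C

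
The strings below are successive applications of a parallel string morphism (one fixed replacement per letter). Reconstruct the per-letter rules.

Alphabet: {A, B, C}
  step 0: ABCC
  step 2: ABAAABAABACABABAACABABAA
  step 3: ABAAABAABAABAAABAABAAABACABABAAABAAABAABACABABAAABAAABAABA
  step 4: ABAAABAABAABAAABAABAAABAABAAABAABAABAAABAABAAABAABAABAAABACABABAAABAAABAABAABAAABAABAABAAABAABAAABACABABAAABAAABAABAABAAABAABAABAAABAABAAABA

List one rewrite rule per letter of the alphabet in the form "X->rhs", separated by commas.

  step 3 ⇒ step 4: ABAAABAABAABAAABAABAAABACABABAAABAAABAABACABABAAABAAABAABA ⇒ ABA·A·ABA·ABA·ABA·A·ABA·ABA·A·ABA·ABA·A·ABA·ABA·ABA·A·ABA·ABA·A·ABA·ABA·ABA·A·ABA·CAB·ABA·A·ABA·A·ABA·ABA·ABA·A·ABA·ABA·ABA·A·ABA·ABA·A·ABA·CAB·ABA·A·ABA·A·ABA·ABA·ABA·A·ABA·ABA·ABA·A·ABA·ABA·A·ABA
    A ↦ ABA
    B ↦ A
    C ↦ CAB

A->ABA, B->A, C->CAB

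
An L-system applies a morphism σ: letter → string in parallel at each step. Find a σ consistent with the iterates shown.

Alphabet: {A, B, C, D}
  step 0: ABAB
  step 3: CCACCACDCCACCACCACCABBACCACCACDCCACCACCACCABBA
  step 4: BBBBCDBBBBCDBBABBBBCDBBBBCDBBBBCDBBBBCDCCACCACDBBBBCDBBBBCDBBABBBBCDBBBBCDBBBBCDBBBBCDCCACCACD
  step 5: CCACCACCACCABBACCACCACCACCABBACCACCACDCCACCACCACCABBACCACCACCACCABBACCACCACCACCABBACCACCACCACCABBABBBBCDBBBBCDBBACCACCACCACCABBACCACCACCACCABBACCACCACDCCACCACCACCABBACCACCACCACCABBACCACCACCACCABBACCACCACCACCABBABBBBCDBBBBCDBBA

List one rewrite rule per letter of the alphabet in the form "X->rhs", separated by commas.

  step 4 ⇒ step 5: BBBBCDBBBBCDBBABBBBCDBBBBCDBBBBCDBBBBCDCCACCACDBBBBCDBBBBCDBBABBBBCDBBBBCDBBBBCDBBBBCDCCACCACD ⇒ CCA·CCA·CCA·CCA·BB·A·CCA·CCA·CCA·CCA·BB·A·CCA·CCA·CD·CCA·CCA·CCA·CCA·BB·A·CCA·CCA·CCA·CCA·BB·A·CCA·CCA·CCA·CCA·BB·A·CCA·CCA·CCA·CCA·BB·A·BB·BB·CD·BB·BB·CD·BB·A·CCA·CCA·CCA·CCA·BB·A·CCA·CCA·CCA·CCA·BB·A·CCA·CCA·CD·CCA·CCA·CCA·CCA·BB·A·CCA·CCA·CCA·CCA·BB·A·CCA·CCA·CCA·CCA·BB·A·CCA·CCA·CCA·CCA·BB·A·BB·BB·CD·BB·BB·CD·BB·A
    A ↦ CD
    B ↦ CCA
    C ↦ BB
    D ↦ A

A->CD, B->CCA, C->BB, D->A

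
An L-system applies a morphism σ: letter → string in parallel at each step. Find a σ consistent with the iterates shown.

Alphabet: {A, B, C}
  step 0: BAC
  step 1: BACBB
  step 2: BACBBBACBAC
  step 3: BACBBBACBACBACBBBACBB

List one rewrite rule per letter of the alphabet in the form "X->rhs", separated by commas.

  step 2 ⇒ step 3: BACBBBACBAC ⇒ BAC·B·B·BAC·BAC·BAC·B·B·BAC·B·B
    A ↦ B
    B ↦ BAC
    C ↦ B

A->B, B->BAC, C->B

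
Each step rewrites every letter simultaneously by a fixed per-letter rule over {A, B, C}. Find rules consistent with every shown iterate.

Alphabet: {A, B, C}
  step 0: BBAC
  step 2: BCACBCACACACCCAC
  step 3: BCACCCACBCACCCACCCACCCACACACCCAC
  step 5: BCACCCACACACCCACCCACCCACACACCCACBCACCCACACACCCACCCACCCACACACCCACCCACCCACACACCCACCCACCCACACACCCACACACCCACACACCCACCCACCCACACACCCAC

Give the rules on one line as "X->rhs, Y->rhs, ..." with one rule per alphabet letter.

A->CC, B->BC, C->AC

  step 2 ⇒ step 3: BCACBCACACACCCAC ⇒ BC·AC·CC·AC·BC·AC·CC·AC·CC·AC·CC·AC·AC·AC·CC·AC
    A ↦ CC
    B ↦ BC
    C ↦ AC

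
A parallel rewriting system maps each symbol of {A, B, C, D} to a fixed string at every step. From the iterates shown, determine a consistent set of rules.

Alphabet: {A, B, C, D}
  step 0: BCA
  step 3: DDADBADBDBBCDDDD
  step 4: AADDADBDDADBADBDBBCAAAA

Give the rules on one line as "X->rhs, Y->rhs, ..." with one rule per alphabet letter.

  step 3 ⇒ step 4: DDADBADBDBBCDDDD ⇒ A·A·DD·A·DB·DD·A·DB·A·DB·DB·BC·A·A·A·A
    A ↦ DD
    B ↦ DB
    C ↦ BC
    D ↦ A

A->DD, B->DB, C->BC, D->A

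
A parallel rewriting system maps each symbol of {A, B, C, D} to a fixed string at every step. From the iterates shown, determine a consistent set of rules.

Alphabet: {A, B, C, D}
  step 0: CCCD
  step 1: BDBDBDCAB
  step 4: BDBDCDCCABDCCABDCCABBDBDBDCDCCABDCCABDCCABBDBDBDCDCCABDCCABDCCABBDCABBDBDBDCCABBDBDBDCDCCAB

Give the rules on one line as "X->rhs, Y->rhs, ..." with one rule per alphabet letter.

A->B, B->DC, C->BD, D->CAB

  step 0 ⇒ step 1: CCCD ⇒ BD·BD·BD·CAB
    C ↦ BD
    D ↦ CAB
    A ↦ B  (constrained at step 1)
    B ↦ DC  (constrained at step 1)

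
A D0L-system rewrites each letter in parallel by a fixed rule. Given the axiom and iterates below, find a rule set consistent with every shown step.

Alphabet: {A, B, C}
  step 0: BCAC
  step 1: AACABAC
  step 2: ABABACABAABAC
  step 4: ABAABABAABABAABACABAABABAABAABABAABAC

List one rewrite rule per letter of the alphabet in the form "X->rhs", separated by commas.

  step 1 ⇒ step 2: AACABAC ⇒ AB·AB·AC·AB·A·AB·AC
    A ↦ AB
    B ↦ A
    C ↦ AC

A->AB, B->A, C->AC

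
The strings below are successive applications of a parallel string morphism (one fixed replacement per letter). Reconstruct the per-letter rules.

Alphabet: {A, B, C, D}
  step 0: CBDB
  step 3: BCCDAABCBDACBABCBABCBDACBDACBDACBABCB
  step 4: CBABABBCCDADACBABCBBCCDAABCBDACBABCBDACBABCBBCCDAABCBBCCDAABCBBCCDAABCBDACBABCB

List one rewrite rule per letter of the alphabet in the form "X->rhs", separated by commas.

  step 3 ⇒ step 4: BCCDAABCBDACBABCBABCBDACBDACBDACBABCB ⇒ CB·AB·AB·BCC·DA·DA·CB·AB·CB·BCC·DA·AB·CB·DA·CB·AB·CB·DA·CB·AB·CB·BCC·DA·AB·CB·BCC·DA·AB·CB·BCC·DA·AB·CB·DA·CB·AB·CB
    A ↦ DA
    B ↦ CB
    C ↦ AB
    D ↦ BCC

A->DA, B->CB, C->AB, D->BCC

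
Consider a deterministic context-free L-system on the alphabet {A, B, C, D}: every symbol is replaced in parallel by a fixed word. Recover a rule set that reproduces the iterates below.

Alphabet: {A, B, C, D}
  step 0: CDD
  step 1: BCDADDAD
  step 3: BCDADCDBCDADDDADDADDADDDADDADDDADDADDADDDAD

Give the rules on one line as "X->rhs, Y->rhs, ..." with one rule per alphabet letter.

A->D, B->CD, C->BC, D->DAD

  step 0 ⇒ step 1: CDD ⇒ BC·DAD·DAD
    C ↦ BC
    D ↦ DAD
    A ↦ D  (constrained at step 1)
    B ↦ CD  (constrained at step 1)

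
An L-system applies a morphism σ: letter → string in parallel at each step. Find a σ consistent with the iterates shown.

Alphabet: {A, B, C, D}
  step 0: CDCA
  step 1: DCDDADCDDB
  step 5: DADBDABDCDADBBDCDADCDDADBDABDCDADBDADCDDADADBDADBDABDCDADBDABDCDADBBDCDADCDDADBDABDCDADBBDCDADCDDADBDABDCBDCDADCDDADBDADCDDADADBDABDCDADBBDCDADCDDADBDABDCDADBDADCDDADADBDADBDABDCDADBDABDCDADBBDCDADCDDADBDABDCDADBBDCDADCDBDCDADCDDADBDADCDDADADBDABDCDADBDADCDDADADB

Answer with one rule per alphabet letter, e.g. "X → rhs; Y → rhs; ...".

  step 0 ⇒ step 1: CDCA ⇒ DCD·DA·DCD·DB
    A ↦ DB
    C ↦ DCD
    D ↦ DA
    B ↦ BDC  (constrained at step 1)

A->DB, B->BDC, C->DCD, D->DA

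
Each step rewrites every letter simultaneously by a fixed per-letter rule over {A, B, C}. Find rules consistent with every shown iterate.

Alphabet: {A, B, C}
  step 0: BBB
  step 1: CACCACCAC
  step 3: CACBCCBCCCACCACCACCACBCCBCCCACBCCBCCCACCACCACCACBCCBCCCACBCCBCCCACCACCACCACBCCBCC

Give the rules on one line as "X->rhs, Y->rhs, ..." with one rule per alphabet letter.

  step 0 ⇒ step 1: BBB ⇒ CAC·CAC·CAC
    B ↦ CAC
    A ↦ BBB  (constrained at step 1)
    C ↦ BCC  (constrained at step 1)

A->BBB, B->CAC, C->BCC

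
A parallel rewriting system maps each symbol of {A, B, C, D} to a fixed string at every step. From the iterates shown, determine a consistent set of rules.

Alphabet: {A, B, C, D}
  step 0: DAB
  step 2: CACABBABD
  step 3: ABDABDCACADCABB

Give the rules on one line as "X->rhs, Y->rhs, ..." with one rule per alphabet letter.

A->D, B->CA, C->AB, D->BB

  step 2 ⇒ step 3: CACABBABD ⇒ AB·D·AB·D·CA·CA·D·CA·BB
    A ↦ D
    B ↦ CA
    C ↦ AB
    D ↦ BB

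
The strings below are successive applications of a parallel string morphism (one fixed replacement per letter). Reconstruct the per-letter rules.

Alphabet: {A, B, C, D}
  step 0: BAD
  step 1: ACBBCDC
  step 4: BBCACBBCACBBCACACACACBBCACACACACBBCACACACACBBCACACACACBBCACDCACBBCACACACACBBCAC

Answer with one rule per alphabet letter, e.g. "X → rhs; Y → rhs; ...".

A->BBC, B->AC, C->AC, D->DC

  step 0 ⇒ step 1: BAD ⇒ AC·BBC·DC
    A ↦ BBC
    B ↦ AC
    D ↦ DC
    C ↦ AC  (constrained at step 1)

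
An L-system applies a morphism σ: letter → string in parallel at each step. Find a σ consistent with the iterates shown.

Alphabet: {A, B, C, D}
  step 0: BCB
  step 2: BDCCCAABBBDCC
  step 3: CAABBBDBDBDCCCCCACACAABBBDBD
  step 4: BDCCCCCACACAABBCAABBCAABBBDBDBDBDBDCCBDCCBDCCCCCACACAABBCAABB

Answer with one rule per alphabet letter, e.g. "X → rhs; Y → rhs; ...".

A->CC, B->CA, C->BD, D->ABB

  step 3 ⇒ step 4: CAABBBDBDBDCCCCCACACAABBBDBD ⇒ BD·CC·CC·CA·CA·CA·ABB·CA·ABB·CA·ABB·BD·BD·BD·BD·BD·CC·BD·CC·BD·CC·CC·CA·CA·CA·ABB·CA·ABB
    A ↦ CC
    B ↦ CA
    C ↦ BD
    D ↦ ABB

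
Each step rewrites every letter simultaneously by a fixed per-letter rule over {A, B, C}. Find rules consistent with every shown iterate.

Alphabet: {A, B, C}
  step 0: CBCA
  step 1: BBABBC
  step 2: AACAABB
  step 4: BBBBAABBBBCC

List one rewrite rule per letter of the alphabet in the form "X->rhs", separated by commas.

A->C, B->A, C->BB

  step 1 ⇒ step 2: BBABBC ⇒ A·A·C·A·A·BB
    A ↦ C
    B ↦ A
    C ↦ BB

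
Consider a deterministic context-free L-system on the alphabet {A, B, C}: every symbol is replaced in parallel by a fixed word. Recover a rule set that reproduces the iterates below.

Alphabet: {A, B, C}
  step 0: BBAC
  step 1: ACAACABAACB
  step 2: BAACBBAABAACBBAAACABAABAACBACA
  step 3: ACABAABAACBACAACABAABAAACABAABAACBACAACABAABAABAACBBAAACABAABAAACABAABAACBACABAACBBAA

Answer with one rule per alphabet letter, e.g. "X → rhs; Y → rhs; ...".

  step 2 ⇒ step 3: BAACBBAABAACBBAAACABAABAACBACA ⇒ ACA·BAA·BAA·CB·ACA·ACA·BAA·BAA·ACA·BAA·BAA·CB·ACA·ACA·BAA·BAA·BAA·CB·BAA·ACA·BAA·BAA·ACA·BAA·BAA·CB·ACA·BAA·CB·BAA
    A ↦ BAA
    B ↦ ACA
    C ↦ CB

A->BAA, B->ACA, C->CB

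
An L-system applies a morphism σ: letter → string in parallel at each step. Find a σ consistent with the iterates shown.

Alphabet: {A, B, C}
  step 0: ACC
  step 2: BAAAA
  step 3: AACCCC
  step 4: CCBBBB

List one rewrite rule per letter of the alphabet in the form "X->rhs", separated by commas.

A->C, B->AA, C->B

  step 3 ⇒ step 4: AACCCC ⇒ C·C·B·B·B·B
    A ↦ C
    C ↦ B
  step 2 ⇒ step 3: BAAAA ⇒ AA·C·C·C·C
    B ↦ AA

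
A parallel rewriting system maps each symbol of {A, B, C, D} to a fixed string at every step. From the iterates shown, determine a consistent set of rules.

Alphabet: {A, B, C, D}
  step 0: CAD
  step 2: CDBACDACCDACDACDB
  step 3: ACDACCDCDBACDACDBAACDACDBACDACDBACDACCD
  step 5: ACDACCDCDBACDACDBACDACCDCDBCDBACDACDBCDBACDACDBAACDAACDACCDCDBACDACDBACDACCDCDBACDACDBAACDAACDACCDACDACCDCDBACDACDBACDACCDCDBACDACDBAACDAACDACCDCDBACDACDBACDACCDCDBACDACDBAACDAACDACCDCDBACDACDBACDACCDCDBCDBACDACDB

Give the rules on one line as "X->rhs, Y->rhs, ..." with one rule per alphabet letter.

  step 2 ⇒ step 3: CDBACDACCDACDACDB ⇒ A·CDA·CCD·CDB·A·CDA·CDB·A·A·CDA·CDB·A·CDA·CDB·A·CDA·CCD
    A ↦ CDB
    B ↦ CCD
    C ↦ A
    D ↦ CDA

A->CDB, B->CCD, C->A, D->CDA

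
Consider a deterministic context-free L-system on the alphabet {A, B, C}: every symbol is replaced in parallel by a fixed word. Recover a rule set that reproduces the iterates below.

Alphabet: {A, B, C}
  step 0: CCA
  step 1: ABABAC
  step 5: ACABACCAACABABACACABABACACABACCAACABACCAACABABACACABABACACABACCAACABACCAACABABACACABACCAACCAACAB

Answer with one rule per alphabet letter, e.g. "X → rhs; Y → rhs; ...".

  step 0 ⇒ step 1: CCA ⇒ AB·AB·AC
    A ↦ AC
    C ↦ AB
    B ↦ CA  (constrained at step 1)

A->AC, B->CA, C->AB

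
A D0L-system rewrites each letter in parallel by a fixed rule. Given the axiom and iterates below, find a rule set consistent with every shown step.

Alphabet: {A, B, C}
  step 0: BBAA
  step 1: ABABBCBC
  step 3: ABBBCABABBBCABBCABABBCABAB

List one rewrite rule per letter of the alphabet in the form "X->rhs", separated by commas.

A->BC, B->AB, C->B

  step 0 ⇒ step 1: BBAA ⇒ AB·AB·BC·BC
    A ↦ BC
    B ↦ AB
    C ↦ B  (constrained at step 1)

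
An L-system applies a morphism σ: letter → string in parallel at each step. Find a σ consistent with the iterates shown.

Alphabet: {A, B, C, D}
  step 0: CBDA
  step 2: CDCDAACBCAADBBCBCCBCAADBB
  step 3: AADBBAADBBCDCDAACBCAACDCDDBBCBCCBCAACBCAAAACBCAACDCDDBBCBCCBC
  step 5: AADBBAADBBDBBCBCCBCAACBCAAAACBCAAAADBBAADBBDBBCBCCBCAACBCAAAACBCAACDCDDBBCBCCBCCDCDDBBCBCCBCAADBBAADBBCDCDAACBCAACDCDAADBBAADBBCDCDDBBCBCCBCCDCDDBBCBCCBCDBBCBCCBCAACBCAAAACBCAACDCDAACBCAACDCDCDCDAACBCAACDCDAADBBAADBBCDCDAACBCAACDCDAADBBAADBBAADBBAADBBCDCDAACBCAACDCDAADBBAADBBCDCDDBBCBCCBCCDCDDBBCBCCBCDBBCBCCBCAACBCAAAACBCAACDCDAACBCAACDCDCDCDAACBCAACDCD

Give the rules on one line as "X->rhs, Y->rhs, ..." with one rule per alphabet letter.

A->CD, B->CBC, C->AA, D->DBB

  step 2 ⇒ step 3: CDCDAACBCAADBBCBCCBCAADBB ⇒ AA·DBB·AA·DBB·CD·CD·AA·CBC·AA·CD·CD·DBB·CBC·CBC·AA·CBC·AA·AA·CBC·AA·CD·CD·DBB·CBC·CBC
    A ↦ CD
    B ↦ CBC
    C ↦ AA
    D ↦ DBB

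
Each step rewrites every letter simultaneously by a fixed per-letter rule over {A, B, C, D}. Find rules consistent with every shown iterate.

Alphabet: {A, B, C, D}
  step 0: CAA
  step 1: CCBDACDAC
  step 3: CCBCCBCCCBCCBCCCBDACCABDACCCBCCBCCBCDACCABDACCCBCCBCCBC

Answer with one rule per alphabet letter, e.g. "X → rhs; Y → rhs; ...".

  step 0 ⇒ step 1: CAA ⇒ CCB·DAC·DAC
    A ↦ DAC
    C ↦ CCB
    B ↦ C  (constrained at step 1)
    D ↦ AB  (constrained at step 1)

A->DAC, B->C, C->CCB, D->AB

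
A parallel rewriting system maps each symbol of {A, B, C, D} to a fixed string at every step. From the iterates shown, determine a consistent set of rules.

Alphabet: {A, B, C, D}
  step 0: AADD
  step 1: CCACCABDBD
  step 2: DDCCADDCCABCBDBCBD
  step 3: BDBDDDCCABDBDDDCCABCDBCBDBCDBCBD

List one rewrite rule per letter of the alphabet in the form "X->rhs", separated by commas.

  step 2 ⇒ step 3: DDCCADDCCABCBDBCBD ⇒ BD·BD·D·D·CCA·BD·BD·D·D·CCA·BC·D·BC·BD·BC·D·BC·BD
    A ↦ CCA
    B ↦ BC
    C ↦ D
    D ↦ BD

A->CCA, B->BC, C->D, D->BD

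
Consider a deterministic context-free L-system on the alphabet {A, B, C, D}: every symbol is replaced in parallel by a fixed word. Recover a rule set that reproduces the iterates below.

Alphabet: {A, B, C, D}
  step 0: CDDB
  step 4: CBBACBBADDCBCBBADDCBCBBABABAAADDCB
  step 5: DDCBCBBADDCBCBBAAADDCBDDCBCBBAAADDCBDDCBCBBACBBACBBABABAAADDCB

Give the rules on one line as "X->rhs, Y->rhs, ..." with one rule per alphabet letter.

A->BA, B->CB, C->DD, D->A

  step 4 ⇒ step 5: CBBACBBADDCBCBBADDCBCBBABABAAADDCB ⇒ DD·CB·CB·BA·DD·CB·CB·BA·A·A·DD·CB·DD·CB·CB·BA·A·A·DD·CB·DD·CB·CB·BA·CB·BA·CB·BA·BA·BA·A·A·DD·CB
    A ↦ BA
    B ↦ CB
    C ↦ DD
    D ↦ A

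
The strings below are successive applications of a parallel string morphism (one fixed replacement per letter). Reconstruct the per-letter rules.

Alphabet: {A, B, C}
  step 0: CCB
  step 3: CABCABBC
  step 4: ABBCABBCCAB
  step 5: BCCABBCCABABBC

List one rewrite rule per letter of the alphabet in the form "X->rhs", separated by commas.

  step 4 ⇒ step 5: ABBCABBCCAB ⇒ B·C·C·AB·B·C·C·AB·AB·B·C
    A ↦ B
    B ↦ C
    C ↦ AB

A->B, B->C, C->AB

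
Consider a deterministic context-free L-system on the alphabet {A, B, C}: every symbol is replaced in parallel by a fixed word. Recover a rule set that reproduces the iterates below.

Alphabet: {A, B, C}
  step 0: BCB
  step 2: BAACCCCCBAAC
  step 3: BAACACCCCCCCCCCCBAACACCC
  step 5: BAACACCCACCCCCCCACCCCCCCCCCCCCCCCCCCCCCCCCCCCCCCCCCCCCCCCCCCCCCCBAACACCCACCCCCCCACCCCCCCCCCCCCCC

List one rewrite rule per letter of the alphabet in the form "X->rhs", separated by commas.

A->AC, B->BA, C->CC

  step 2 ⇒ step 3: BAACCCCCBAAC ⇒ BA·AC·AC·CC·CC·CC·CC·CC·BA·AC·AC·CC
    A ↦ AC
    B ↦ BA
    C ↦ CC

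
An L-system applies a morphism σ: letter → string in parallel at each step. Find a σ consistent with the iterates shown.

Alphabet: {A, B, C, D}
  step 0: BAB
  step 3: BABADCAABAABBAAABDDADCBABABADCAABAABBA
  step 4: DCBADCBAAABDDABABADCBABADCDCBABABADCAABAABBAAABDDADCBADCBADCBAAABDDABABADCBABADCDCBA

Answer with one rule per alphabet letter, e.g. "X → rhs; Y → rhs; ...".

  step 3 ⇒ step 4: BABADCAABAABBAAABDDADCBABABADCAABAABBA ⇒ DC·BA·DC·BA·AAB·DDA·BA·BA·DC·BA·BA·DC·DC·BA·BA·BA·DC·AAB·AAB·BA·AAB·DDA·DC·BA·DC·BA·DC·BA·AAB·DDA·BA·BA·DC·BA·BA·DC·DC·BA
    A ↦ BA
    B ↦ DC
    C ↦ DDA
    D ↦ AAB

A->BA, B->DC, C->DDA, D->AAB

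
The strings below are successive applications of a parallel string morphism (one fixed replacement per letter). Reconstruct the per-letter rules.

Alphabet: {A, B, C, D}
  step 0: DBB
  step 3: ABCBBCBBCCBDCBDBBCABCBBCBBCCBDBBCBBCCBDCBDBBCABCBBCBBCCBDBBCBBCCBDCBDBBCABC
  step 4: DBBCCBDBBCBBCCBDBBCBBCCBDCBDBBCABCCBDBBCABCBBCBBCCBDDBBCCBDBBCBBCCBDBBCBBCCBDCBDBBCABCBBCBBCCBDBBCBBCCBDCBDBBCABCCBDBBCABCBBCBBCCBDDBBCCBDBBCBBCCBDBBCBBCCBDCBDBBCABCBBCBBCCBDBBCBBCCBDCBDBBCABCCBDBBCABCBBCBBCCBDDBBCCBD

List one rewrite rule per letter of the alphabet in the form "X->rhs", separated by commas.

A->D, B->BBC, C->CBD, D->ABC

  step 3 ⇒ step 4: ABCBBCBBCCBDCBDBBCABCBBCBBCCBDBBCBBCCBDCBDBBCABCBBCBBCCBDBBCBBCCBDCBDBBCABC ⇒ D·BBC·CBD·BBC·BBC·CBD·BBC·BBC·CBD·CBD·BBC·ABC·CBD·BBC·ABC·BBC·BBC·CBD·D·BBC·CBD·BBC·BBC·CBD·BBC·BBC·CBD·CBD·BBC·ABC·BBC·BBC·CBD·BBC·BBC·CBD·CBD·BBC·ABC·CBD·BBC·ABC·BBC·BBC·CBD·D·BBC·CBD·BBC·BBC·CBD·BBC·BBC·CBD·CBD·BBC·ABC·BBC·BBC·CBD·BBC·BBC·CBD·CBD·BBC·ABC·CBD·BBC·ABC·BBC·BBC·CBD·D·BBC·CBD
    A ↦ D
    B ↦ BBC
    C ↦ CBD
    D ↦ ABC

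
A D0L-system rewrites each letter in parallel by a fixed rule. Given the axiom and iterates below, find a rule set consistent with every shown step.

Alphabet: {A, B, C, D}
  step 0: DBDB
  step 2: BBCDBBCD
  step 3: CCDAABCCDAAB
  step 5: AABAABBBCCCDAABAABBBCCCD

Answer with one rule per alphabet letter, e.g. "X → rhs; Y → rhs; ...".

A->B, B->C, C->D, D->AAB

  step 2 ⇒ step 3: BBCDBBCD ⇒ C·C·D·AAB·C·C·D·AAB
    B ↦ C
    C ↦ D
    D ↦ AAB
    A ↦ B  (constrained at step 3)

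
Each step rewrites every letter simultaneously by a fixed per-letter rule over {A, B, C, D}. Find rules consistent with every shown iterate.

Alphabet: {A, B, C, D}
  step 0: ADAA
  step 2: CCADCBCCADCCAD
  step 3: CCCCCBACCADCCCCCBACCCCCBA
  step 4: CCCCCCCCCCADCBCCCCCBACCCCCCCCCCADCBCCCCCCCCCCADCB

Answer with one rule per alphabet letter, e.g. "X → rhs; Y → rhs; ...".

  step 3 ⇒ step 4: CCCCCBACCADCCCCCBACCCCCBA ⇒ CC·CC·CC·CC·CC·AD·CB·CC·CC·CB·A·CC·CC·CC·CC·CC·AD·CB·CC·CC·CC·CC·CC·AD·CB
    A ↦ CB
    B ↦ AD
    C ↦ CC
    D ↦ A

A->CB, B->AD, C->CC, D->A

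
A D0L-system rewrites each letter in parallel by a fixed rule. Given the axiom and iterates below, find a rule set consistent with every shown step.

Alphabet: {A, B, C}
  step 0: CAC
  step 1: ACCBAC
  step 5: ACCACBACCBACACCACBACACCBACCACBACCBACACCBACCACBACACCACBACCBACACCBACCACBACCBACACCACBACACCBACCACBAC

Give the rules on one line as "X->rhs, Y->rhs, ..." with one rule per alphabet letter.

  step 0 ⇒ step 1: CAC ⇒ AC·CB·AC
    A ↦ CB
    C ↦ AC
    B ↦ CA  (constrained at step 1)

A->CB, B->CA, C->AC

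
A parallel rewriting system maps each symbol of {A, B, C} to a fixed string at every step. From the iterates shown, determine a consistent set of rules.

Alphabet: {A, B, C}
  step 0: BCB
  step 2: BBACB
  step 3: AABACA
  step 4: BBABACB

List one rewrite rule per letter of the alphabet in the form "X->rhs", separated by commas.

  step 3 ⇒ step 4: AABACA ⇒ B·B·A·B·AC·B
    A ↦ B
    B ↦ A
    C ↦ AC

A->B, B->A, C->AC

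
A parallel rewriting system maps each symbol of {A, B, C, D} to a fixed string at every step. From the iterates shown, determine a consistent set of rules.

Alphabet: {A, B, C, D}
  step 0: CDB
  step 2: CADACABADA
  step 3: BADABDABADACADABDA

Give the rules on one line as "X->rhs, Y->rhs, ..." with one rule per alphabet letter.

  step 2 ⇒ step 3: CADACABADA ⇒ BA·DA·B·DA·BA·DA·CA·DA·B·DA
    A ↦ DA
    B ↦ CA
    C ↦ BA
    D ↦ B

A->DA, B->CA, C->BA, D->B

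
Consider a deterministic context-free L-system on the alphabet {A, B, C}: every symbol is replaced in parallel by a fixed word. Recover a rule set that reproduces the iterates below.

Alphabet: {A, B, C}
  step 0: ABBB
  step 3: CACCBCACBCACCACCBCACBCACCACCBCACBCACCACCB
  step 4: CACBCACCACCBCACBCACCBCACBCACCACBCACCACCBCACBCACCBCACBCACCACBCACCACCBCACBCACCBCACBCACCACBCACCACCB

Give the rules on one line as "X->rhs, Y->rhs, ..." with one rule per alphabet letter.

  step 3 ⇒ step 4: CACCBCACBCACCACCBCACBCACCACCBCACBCACCACCB ⇒ CAC·B·CAC·CAC·CB·CAC·B·CAC·CB·CAC·B·CAC·CAC·B·CAC·CAC·CB·CAC·B·CAC·CB·CAC·B·CAC·CAC·B·CAC·CAC·CB·CAC·B·CAC·CB·CAC·B·CAC·CAC·B·CAC·CAC·CB
    A ↦ B
    B ↦ CB
    C ↦ CAC

A->B, B->CB, C->CAC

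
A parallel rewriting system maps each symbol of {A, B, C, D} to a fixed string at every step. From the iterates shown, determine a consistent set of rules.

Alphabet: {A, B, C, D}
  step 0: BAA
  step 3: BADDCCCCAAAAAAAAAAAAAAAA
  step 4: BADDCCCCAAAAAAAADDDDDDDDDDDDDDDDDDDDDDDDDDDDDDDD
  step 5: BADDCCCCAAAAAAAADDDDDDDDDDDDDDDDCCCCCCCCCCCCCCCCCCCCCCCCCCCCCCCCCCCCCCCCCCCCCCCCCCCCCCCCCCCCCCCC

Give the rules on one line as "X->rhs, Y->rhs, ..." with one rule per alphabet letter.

A->DD, B->BA, C->AA, D->CC

  step 4 ⇒ step 5: BADDCCCCAAAAAAAADDDDDDDDDDDDDDDDDDDDDDDDDDDDDDDD ⇒ BA·DD·CC·CC·AA·AA·AA·AA·DD·DD·DD·DD·DD·DD·DD·DD·CC·CC·CC·CC·CC·CC·CC·CC·CC·CC·CC·CC·CC·CC·CC·CC·CC·CC·CC·CC·CC·CC·CC·CC·CC·CC·CC·CC·CC·CC·CC·CC
    A ↦ DD
    B ↦ BA
    C ↦ AA
    D ↦ CC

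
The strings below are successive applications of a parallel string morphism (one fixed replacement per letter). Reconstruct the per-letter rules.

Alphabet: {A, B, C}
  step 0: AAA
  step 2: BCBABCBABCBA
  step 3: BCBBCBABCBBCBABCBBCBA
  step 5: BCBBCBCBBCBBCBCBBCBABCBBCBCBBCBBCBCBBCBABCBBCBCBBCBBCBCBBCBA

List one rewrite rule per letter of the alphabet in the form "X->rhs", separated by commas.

  step 2 ⇒ step 3: BCBABCBABCBA ⇒ BC·B·BC·BA·BC·B·BC·BA·BC·B·BC·BA
    A ↦ BA
    B ↦ BC
    C ↦ B

A->BA, B->BC, C->B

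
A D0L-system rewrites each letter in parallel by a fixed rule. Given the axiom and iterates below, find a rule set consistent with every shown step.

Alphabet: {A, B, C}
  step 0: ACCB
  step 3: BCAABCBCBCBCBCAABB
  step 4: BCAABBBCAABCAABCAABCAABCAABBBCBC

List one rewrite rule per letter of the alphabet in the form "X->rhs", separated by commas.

  step 3 ⇒ step 4: BCAABCBCBCBCBCAABB ⇒ BC·AA·B·B·BC·AA·BC·AA·BC·AA·BC·AA·BC·AA·B·B·BC·BC
    A ↦ B
    B ↦ BC
    C ↦ AA

A->B, B->BC, C->AA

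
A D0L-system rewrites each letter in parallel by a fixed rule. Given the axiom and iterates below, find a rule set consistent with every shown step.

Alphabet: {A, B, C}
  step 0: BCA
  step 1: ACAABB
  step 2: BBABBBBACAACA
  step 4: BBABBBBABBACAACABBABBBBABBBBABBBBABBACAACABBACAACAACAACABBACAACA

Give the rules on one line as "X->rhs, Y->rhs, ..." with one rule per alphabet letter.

A->BB, B->ACA, C->A

  step 1 ⇒ step 2: ACAABB ⇒ BB·A·BB·BB·ACA·ACA
    A ↦ BB
    B ↦ ACA
    C ↦ A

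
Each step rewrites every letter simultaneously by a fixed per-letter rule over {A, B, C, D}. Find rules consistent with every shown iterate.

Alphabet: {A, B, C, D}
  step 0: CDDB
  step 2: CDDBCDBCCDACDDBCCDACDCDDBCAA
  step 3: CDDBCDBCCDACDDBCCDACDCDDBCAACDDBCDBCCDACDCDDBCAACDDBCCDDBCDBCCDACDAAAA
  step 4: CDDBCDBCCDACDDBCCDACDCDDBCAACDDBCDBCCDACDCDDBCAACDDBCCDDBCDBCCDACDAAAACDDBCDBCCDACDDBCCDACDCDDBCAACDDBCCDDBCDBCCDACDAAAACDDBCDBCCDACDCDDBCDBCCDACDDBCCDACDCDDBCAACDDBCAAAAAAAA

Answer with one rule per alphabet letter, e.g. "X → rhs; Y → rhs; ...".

  step 3 ⇒ step 4: CDDBCDBCCDACDDBCCDACDCDDBCAACDDBCDBCCDACDCDDBCAACDDBCCDDBCDBCCDACDAAAA ⇒ CD·DBC·DBC·CDA·CD·DBC·CDA·CD·CD·DBC·AA·CD·DBC·DBC·CDA·CD·CD·DBC·AA·CD·DBC·CD·DBC·DBC·CDA·CD·AA·AA·CD·DBC·DBC·CDA·CD·DBC·CDA·CD·CD·DBC·AA·CD·DBC·CD·DBC·DBC·CDA·CD·AA·AA·CD·DBC·DBC·CDA·CD·CD·DBC·DBC·CDA·CD·DBC·CDA·CD·CD·DBC·AA·CD·DBC·AA·AA·AA·AA
    A ↦ AA
    B ↦ CDA
    C ↦ CD
    D ↦ DBC

A->AA, B->CDA, C->CD, D->DBC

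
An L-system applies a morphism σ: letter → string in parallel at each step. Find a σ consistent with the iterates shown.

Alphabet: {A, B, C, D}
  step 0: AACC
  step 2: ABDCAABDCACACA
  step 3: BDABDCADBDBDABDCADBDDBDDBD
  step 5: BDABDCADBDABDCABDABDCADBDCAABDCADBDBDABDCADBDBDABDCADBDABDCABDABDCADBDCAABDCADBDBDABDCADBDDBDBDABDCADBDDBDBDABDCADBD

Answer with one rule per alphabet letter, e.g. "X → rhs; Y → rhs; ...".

A->BD, B->ABD, C->D, D->CA

  step 2 ⇒ step 3: ABDCAABDCACACA ⇒ BD·ABD·CA·D·BD·BD·ABD·CA·D·BD·D·BD·D·BD
    A ↦ BD
    B ↦ ABD
    C ↦ D
    D ↦ CA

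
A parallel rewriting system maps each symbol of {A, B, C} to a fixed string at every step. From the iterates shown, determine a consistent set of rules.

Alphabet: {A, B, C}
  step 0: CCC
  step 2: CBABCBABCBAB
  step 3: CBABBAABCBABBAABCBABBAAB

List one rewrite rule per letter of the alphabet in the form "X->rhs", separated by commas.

  step 2 ⇒ step 3: CBABCBABCBAB ⇒ CB·AB·BA·AB·CB·AB·BA·AB·CB·AB·BA·AB
    A ↦ BA
    B ↦ AB
    C ↦ CB

A->BA, B->AB, C->CB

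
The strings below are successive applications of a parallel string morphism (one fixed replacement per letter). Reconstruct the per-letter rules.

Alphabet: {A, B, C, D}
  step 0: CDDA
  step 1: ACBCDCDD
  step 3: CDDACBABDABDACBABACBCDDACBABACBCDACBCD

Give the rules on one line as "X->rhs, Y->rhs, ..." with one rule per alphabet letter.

A->D, B->AB, C->ACB, D->CD

  step 0 ⇒ step 1: CDDA ⇒ ACB·CD·CD·D
    A ↦ D
    C ↦ ACB
    D ↦ CD
    B ↦ AB  (constrained at step 1)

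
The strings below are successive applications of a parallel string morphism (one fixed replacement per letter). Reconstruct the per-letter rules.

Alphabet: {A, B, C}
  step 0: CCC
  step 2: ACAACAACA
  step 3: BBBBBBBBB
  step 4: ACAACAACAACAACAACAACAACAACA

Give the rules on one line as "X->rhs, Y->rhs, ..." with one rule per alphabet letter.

A->B, B->ACA, C->B

  step 3 ⇒ step 4: BBBBBBBBB ⇒ ACA·ACA·ACA·ACA·ACA·ACA·ACA·ACA·ACA
    B ↦ ACA
  step 2 ⇒ step 3: ACAACAACA ⇒ B·B·B·B·B·B·B·B·B
    A ↦ B
  step 2 ⇒ step 3: ACAACAACA ⇒ B·B·B·B·B·B·B·B·B
    C ↦ B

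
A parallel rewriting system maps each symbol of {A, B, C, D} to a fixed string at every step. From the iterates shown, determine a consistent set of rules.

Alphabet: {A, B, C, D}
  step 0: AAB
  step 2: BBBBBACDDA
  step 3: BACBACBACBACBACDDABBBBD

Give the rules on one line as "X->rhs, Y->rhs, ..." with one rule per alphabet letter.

  step 2 ⇒ step 3: BBBBBACDDA ⇒ BAC·BAC·BAC·BAC·BAC·D·DA·BB·BB·D
    A ↦ D
    B ↦ BAC
    C ↦ DA
    D ↦ BB

A->D, B->BAC, C->DA, D->BB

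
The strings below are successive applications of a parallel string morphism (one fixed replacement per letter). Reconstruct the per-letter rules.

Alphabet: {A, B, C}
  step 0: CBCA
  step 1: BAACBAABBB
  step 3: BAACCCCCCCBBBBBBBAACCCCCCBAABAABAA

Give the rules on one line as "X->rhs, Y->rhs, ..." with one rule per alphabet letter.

A->BBB, B->C, C->BAA

  step 0 ⇒ step 1: CBCA ⇒ BAA·C·BAA·BBB
    A ↦ BBB
    B ↦ C
    C ↦ BAA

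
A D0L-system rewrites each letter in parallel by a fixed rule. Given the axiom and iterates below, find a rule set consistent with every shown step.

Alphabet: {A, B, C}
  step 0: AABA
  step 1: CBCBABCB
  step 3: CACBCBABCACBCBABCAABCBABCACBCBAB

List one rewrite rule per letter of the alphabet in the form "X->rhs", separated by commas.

A->CB, B->AB, C->CA

  step 0 ⇒ step 1: AABA ⇒ CB·CB·AB·CB
    A ↦ CB
    B ↦ AB
    C ↦ CA  (constrained at step 1)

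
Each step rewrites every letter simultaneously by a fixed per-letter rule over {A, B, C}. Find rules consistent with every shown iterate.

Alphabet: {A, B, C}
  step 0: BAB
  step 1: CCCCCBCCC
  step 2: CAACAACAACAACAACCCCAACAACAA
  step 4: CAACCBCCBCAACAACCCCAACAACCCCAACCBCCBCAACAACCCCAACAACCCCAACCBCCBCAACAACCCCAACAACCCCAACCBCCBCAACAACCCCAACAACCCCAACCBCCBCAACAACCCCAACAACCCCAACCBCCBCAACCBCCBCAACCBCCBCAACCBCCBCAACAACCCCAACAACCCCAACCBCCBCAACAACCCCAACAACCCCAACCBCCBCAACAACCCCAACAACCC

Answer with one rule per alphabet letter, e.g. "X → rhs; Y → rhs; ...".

A->CCB, B->CCC, C->CAA

  step 1 ⇒ step 2: CCCCCBCCC ⇒ CAA·CAA·CAA·CAA·CAA·CCC·CAA·CAA·CAA
    B ↦ CCC
    C ↦ CAA
  step 0 ⇒ step 1: BAB ⇒ CCC·CCB·CCC
    A ↦ CCB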